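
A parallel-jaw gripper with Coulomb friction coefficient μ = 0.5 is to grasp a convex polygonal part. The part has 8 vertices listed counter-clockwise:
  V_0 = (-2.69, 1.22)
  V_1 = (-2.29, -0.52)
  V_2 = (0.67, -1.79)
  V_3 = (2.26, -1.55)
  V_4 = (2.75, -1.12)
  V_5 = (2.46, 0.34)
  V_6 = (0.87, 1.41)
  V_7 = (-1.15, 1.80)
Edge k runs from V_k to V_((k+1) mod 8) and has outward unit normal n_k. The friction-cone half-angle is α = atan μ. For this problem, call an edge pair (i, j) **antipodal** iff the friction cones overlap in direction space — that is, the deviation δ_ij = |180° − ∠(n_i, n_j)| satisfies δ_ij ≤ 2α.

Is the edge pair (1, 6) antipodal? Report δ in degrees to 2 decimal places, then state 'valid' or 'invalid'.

α = atan 0.5 = 26.57°;  2α = 53.13°
edge 1: e_1 = (+2.96, -1.27);  n_1 = (-0.3943, -0.9190)
edge 6: e_6 = (-2.02, +0.39);  n_6 = (+0.1896, +0.9819)
∠(n_1, n_6) = 167.71°
δ = |180° − 167.71°| = 12.29°
12.29° ≤ 2α = 53.13°  →  valid

δ = 12.29°, valid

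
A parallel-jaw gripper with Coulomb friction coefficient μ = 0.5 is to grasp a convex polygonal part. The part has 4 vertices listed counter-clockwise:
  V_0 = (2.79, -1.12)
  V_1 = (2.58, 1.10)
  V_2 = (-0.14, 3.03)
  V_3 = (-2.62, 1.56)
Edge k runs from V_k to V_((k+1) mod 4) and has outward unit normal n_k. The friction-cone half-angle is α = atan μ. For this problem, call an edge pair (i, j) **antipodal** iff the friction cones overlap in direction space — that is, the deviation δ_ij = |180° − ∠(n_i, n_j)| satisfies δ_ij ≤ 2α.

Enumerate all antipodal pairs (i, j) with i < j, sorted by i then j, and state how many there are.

α = atan 0.5 = 26.57°;  2α = 53.13°
n_0 = (+0.9956, +0.0942)
n_1 = (+0.5787, +0.8156)
n_2 = (-0.5099, +0.8602)
n_3 = (-0.4439, -0.8961)
  (0,1): δ = 130.76°  ·
  (0,2): δ = 64.75°  ·
  (0,3): δ = 58.24°  ·
  (1,2): δ = 113.99°  ·
  (1,3): δ = 9.01°  ✓
  (2,3): δ = 57.01°  ·
antipodal pairs: 1

count = 1; pairs: (1,3)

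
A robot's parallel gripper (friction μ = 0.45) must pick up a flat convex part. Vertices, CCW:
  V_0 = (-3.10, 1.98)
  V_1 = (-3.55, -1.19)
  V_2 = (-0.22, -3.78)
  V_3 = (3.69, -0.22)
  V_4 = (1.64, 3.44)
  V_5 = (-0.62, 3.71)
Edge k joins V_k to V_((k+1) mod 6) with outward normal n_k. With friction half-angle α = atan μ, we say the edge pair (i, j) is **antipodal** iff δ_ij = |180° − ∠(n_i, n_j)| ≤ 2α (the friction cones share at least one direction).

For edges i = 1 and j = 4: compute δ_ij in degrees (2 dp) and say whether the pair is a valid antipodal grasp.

δ = 31.06°, valid

α = atan 0.45 = 24.23°;  2α = 48.46°
edge 1: e_1 = (+3.33, -2.59);  n_1 = (-0.6139, -0.7894)
edge 4: e_4 = (-2.26, +0.27);  n_4 = (+0.1186, +0.9929)
∠(n_1, n_4) = 148.94°
δ = |180° − 148.94°| = 31.06°
31.06° ≤ 2α = 48.46°  →  valid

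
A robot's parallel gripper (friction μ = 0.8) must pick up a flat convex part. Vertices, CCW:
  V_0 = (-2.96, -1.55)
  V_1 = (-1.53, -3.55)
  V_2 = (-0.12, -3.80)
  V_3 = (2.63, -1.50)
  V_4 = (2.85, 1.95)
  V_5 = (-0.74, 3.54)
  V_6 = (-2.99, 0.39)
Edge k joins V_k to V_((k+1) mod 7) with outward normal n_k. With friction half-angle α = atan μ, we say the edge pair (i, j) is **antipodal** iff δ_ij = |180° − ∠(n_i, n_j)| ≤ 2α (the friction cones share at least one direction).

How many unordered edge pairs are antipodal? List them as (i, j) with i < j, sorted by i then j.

α = atan 0.8 = 38.66°;  2α = 77.32°
n_0 = (-0.8135, -0.5816)
n_1 = (-0.1746, -0.9846)
n_2 = (+0.6416, -0.7671)
n_3 = (+0.9980, -0.0636)
n_4 = (+0.4050, +0.9143)
n_5 = (-0.8137, +0.5812)
n_6 = (-0.9999, -0.0155)
  (0,1): δ = 135.62°  ·
  (0,2): δ = 85.66°  ·
  (0,3): δ = 39.21°  ✓
  (0,4): δ = 30.55°  ✓
  (0,5): δ = 108.90°  ·
  (0,6): δ = 145.32°  ·
  (1,2): δ = 130.04°  ·
  (1,3): δ = 83.59°  ·
  (1,4): δ = 13.83°  ✓
  (1,5): δ = 64.52°  ✓
  (1,6): δ = 100.94°  ·
  (2,3): δ = 133.56°  ·
  (2,4): δ = 63.80°  ✓
  (2,5): δ = 14.55°  ✓
  (2,6): δ = 50.98°  ✓
  (3,4): δ = 110.24°  ·
  (3,5): δ = 31.89°  ✓
  (3,6): δ = 4.53°  ✓
  (4,5): δ = 101.65°  ·
  (4,6): δ = 65.23°  ✓
  (5,6): δ = 143.58°  ·
antipodal pairs: 10

count = 10; pairs: (0,3), (0,4), (1,4), (1,5), (2,4), (2,5), (2,6), (3,5), (3,6), (4,6)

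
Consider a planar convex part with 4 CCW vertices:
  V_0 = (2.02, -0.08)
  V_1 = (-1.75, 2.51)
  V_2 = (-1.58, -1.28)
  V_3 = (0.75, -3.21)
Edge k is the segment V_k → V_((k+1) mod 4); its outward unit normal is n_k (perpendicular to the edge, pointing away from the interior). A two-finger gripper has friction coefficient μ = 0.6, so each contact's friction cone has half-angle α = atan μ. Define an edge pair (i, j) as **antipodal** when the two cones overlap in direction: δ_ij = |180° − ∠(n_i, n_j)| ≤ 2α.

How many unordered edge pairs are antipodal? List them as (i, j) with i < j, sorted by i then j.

α = atan 0.6 = 30.96°;  2α = 61.93°
n_0 = (+0.5663, +0.8242)
n_1 = (-0.9990, -0.0448)
n_2 = (-0.6379, -0.7701)
n_3 = (+0.9266, -0.3760)
  (0,1): δ = 52.94°  ✓
  (0,2): δ = 5.15°  ✓
  (0,3): δ = 102.40°  ·
  (1,2): δ = 132.20°  ·
  (1,3): δ = 24.65°  ✓
  (2,3): δ = 72.45°  ·
antipodal pairs: 3

count = 3; pairs: (0,1), (0,2), (1,3)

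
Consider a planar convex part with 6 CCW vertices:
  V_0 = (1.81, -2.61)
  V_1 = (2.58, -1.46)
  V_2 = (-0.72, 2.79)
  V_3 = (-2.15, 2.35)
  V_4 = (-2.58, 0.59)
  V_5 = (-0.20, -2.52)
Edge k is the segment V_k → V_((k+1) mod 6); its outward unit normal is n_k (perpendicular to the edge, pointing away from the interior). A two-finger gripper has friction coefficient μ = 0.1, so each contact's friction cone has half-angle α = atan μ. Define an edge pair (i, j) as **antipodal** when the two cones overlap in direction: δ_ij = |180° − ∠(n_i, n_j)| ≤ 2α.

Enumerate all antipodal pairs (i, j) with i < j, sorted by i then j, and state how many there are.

count = 1; pairs: (1,4)

α = atan 0.1 = 5.71°;  2α = 11.42°
n_0 = (+0.8309, -0.5564)
n_1 = (+0.7899, +0.6133)
n_2 = (-0.2941, +0.9558)
n_3 = (-0.9714, +0.2373)
n_4 = (-0.7941, -0.6077)
n_5 = (-0.0447, -0.9990)
  (0,1): δ = 108.37°  ·
  (0,2): δ = 39.09°  ·
  (0,3): δ = 20.08°  ·
  (0,4): δ = 71.23°  ·
  (0,5): δ = 121.24°  ·
  (1,2): δ = 110.73°  ·
  (1,3): δ = 51.56°  ·
  (1,4): δ = 0.40°  ✓
  (1,5): δ = 49.61°  ·
  (2,3): δ = 120.83°  ·
  (2,4): δ = 69.68°  ·
  (2,5): δ = 19.67°  ·
  (3,4): δ = 128.84°  ·
  (3,5): δ = 78.83°  ·
  (4,5): δ = 129.99°  ·
antipodal pairs: 1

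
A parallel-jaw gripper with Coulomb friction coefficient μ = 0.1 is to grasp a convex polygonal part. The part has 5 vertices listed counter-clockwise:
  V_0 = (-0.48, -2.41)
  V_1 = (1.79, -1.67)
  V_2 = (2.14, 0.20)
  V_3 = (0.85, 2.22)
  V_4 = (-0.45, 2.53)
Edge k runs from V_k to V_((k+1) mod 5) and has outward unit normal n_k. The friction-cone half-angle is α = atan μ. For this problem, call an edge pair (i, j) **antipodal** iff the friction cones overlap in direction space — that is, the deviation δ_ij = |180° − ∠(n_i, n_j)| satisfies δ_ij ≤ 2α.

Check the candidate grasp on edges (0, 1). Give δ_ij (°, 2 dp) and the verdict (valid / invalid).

δ = 118.66°, invalid

α = atan 0.1 = 5.71°;  2α = 11.42°
edge 0: e_0 = (+2.27, +0.74);  n_0 = (+0.3099, -0.9508)
edge 1: e_1 = (+0.35, +1.87);  n_1 = (+0.9829, -0.1840)
∠(n_0, n_1) = 61.34°
δ = |180° − 61.34°| = 118.66°
118.66° > 2α = 11.42°  →  invalid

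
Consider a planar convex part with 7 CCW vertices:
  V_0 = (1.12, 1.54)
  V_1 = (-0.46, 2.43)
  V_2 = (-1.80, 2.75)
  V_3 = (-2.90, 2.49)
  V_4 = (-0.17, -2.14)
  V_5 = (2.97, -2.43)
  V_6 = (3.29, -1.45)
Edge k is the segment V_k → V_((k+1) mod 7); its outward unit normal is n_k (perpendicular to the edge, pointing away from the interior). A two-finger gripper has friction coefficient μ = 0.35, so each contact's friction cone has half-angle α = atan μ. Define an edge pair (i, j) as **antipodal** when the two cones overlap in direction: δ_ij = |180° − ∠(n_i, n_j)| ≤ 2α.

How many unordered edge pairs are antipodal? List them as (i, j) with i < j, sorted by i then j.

count = 5; pairs: (0,3), (0,4), (1,4), (2,4), (3,6)

α = atan 0.35 = 19.29°;  2α = 38.58°
n_0 = (+0.4908, +0.8713)
n_1 = (+0.2323, +0.9727)
n_2 = (-0.2300, +0.9732)
n_3 = (-0.8614, -0.5079)
n_4 = (-0.0920, -0.9958)
n_5 = (+0.9506, -0.3104)
n_6 = (+0.8093, +0.5874)
  (0,1): δ = 164.04°  ·
  (0,2): δ = 137.31°  ·
  (0,3): δ = 30.08°  ✓
  (0,4): δ = 24.12°  ✓
  (0,5): δ = 101.31°  ·
  (0,6): δ = 155.36°  ·
  (1,2): δ = 153.27°  ·
  (1,3): δ = 46.04°  ·
  (1,4): δ = 8.15°  ✓
  (1,5): δ = 85.35°  ·
  (1,6): δ = 139.40°  ·
  (2,3): δ = 72.77°  ·
  (2,4): δ = 18.58°  ✓
  (2,5): δ = 58.62°  ·
  (2,6): δ = 112.67°  ·
  (3,4): δ = 125.80°  ·
  (3,5): δ = 48.61°  ·
  (3,6): δ = 5.45°  ✓
  (4,5): δ = 102.81°  ·
  (4,6): δ = 48.75°  ·
  (5,6): δ = 125.95°  ·
antipodal pairs: 5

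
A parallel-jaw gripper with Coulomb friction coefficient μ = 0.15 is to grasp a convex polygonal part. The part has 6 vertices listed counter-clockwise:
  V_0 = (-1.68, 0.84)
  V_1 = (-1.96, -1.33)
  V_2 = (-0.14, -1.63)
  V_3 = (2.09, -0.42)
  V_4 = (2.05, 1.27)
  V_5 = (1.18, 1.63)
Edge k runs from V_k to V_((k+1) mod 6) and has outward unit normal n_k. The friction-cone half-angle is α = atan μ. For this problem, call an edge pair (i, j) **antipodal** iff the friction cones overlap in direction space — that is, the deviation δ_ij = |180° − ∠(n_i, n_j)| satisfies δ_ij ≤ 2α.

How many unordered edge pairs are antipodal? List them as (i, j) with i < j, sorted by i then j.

count = 3; pairs: (0,3), (1,4), (2,5)

α = atan 0.15 = 8.53°;  2α = 17.06°
n_0 = (-0.9918, +0.1280)
n_1 = (-0.1626, -0.9867)
n_2 = (+0.4769, -0.8789)
n_3 = (+0.9997, +0.0237)
n_4 = (+0.3824, +0.9240)
n_5 = (-0.2663, +0.9639)
  (0,1): δ = 92.01°  ·
  (0,2): δ = 54.16°  ·
  (0,3): δ = 8.71°  ✓
  (0,4): δ = 74.87°  ·
  (0,5): δ = 112.79°  ·
  (1,2): δ = 142.16°  ·
  (1,3): δ = 79.28°  ·
  (1,4): δ = 13.12°  ✓
  (1,5): δ = 24.80°  ·
  (2,3): δ = 117.13°  ·
  (2,4): δ = 50.96°  ·
  (2,5): δ = 13.04°  ✓
  (3,4): δ = 113.84°  ·
  (3,5): δ = 75.91°  ·
  (4,5): δ = 142.08°  ·
antipodal pairs: 3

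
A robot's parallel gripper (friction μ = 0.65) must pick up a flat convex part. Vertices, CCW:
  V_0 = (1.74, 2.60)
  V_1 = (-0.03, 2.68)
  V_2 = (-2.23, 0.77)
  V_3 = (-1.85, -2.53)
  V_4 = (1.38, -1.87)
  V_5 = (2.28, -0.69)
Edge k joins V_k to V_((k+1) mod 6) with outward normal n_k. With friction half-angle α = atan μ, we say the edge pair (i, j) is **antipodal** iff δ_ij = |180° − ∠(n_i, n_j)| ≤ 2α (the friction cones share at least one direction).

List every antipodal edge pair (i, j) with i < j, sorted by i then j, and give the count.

α = atan 0.65 = 33.02°;  2α = 66.05°
n_0 = (+0.0452, +0.9990)
n_1 = (-0.6556, +0.7551)
n_2 = (-0.9934, -0.1144)
n_3 = (+0.2002, -0.9798)
n_4 = (+0.7951, -0.6064)
n_5 = (+0.9868, +0.1620)
  (0,1): δ = 136.45°  ·
  (0,2): δ = 80.84°  ·
  (0,3): δ = 14.14°  ✓
  (0,4): δ = 55.25°  ✓
  (0,5): δ = 101.91°  ·
  (1,2): δ = 124.40°  ·
  (1,3): δ = 29.42°  ✓
  (1,4): δ = 11.70°  ✓
  (1,5): δ = 58.36°  ✓
  (2,3): δ = 85.02°  ·
  (2,4): δ = 43.90°  ✓
  (2,5): δ = 2.75°  ✓
  (3,4): δ = 138.88°  ·
  (3,5): δ = 92.23°  ·
  (4,5): δ = 133.35°  ·
antipodal pairs: 7

count = 7; pairs: (0,3), (0,4), (1,3), (1,4), (1,5), (2,4), (2,5)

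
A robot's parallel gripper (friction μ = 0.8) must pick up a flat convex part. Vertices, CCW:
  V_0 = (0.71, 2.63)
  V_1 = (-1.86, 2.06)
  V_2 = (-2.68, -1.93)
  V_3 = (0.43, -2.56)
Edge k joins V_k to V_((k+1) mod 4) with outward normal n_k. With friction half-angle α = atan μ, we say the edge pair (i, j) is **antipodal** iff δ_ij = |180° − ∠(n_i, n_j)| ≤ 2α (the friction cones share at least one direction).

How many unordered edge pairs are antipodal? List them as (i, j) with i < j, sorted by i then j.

α = atan 0.8 = 38.66°;  2α = 77.32°
n_0 = (-0.2165, +0.9763)
n_1 = (-0.9795, +0.2013)
n_2 = (-0.1985, -0.9801)
n_3 = (+0.9985, -0.0539)
  (0,1): δ = 114.12°  ·
  (0,2): δ = 23.96°  ✓
  (0,3): δ = 74.41°  ✓
  (1,2): δ = 89.84°  ·
  (1,3): δ = 8.53°  ✓
  (2,3): δ = 81.64°  ·
antipodal pairs: 3

count = 3; pairs: (0,2), (0,3), (1,3)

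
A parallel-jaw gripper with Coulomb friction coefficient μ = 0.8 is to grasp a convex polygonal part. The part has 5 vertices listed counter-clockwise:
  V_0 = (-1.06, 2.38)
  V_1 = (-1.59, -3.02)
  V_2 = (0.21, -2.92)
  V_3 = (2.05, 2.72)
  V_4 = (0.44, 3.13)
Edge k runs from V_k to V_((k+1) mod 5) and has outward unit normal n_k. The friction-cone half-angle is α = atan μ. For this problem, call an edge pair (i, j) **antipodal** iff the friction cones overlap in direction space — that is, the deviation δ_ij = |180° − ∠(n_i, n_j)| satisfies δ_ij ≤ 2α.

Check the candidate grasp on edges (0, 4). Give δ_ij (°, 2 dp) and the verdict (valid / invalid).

δ = 122.17°, invalid

α = atan 0.8 = 38.66°;  2α = 77.32°
edge 0: e_0 = (-0.53, -5.40);  n_0 = (-0.9952, +0.0977)
edge 4: e_4 = (-1.50, -0.75);  n_4 = (-0.4472, +0.8944)
∠(n_0, n_4) = 57.83°
δ = |180° − 57.83°| = 122.17°
122.17° > 2α = 77.32°  →  invalid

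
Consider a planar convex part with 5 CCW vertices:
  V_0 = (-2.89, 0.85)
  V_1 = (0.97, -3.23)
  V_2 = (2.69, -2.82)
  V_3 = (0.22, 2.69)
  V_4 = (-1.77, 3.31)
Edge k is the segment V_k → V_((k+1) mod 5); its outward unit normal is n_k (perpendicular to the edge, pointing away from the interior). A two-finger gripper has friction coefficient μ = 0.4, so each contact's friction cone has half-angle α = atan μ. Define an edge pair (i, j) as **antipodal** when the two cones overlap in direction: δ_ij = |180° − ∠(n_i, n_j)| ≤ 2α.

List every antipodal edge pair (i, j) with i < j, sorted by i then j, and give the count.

count = 3; pairs: (0,2), (0,3), (1,3)

α = atan 0.4 = 21.80°;  2α = 43.60°
n_0 = (-0.7264, -0.6873)
n_1 = (+0.2319, -0.9727)
n_2 = (+0.9125, +0.4091)
n_3 = (+0.2975, +0.9547)
n_4 = (-0.9101, +0.4144)
  (0,1): δ = 120.01°  ·
  (0,2): δ = 19.27°  ✓
  (0,3): δ = 29.28°  ✓
  (0,4): δ = 112.11°  ·
  (1,2): δ = 79.26°  ·
  (1,3): δ = 30.71°  ✓
  (1,4): δ = 52.11°  ·
  (2,3): δ = 131.45°  ·
  (2,4): δ = 48.62°  ·
  (3,4): δ = 97.17°  ·
antipodal pairs: 3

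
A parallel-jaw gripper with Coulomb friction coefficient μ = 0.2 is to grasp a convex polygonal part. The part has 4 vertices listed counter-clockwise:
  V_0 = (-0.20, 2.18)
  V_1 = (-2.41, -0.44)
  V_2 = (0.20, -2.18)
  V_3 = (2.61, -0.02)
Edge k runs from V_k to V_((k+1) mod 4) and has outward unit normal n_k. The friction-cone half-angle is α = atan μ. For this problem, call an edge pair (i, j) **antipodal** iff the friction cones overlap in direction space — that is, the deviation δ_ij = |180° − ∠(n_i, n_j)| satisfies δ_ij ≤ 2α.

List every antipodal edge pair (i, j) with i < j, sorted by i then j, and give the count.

α = atan 0.2 = 11.31°;  2α = 22.62°
n_0 = (-0.7644, +0.6448)
n_1 = (-0.5547, -0.8321)
n_2 = (+0.6674, -0.7447)
n_3 = (+0.6165, +0.7874)
  (0,1): δ = 83.54°  ·
  (0,2): δ = 7.98°  ✓
  (0,3): δ = 92.09°  ·
  (1,2): δ = 104.44°  ·
  (1,3): δ = 4.37°  ✓
  (2,3): δ = 79.93°  ·
antipodal pairs: 2

count = 2; pairs: (0,2), (1,3)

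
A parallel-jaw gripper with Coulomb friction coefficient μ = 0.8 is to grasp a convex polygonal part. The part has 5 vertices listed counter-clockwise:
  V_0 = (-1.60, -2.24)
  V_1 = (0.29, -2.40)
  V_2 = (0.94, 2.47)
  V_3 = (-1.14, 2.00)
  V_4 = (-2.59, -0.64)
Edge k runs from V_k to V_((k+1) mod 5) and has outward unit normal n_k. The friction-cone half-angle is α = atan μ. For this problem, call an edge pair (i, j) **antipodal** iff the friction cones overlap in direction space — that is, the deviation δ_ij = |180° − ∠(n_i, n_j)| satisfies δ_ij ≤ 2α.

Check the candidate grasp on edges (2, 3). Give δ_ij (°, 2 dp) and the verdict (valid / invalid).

α = atan 0.8 = 38.66°;  2α = 77.32°
edge 2: e_2 = (-2.08, -0.47);  n_2 = (-0.2204, +0.9754)
edge 3: e_3 = (-1.45, -2.64);  n_3 = (-0.8765, +0.4814)
∠(n_2, n_3) = 48.49°
δ = |180° − 48.49°| = 131.51°
131.51° > 2α = 77.32°  →  invalid

δ = 131.51°, invalid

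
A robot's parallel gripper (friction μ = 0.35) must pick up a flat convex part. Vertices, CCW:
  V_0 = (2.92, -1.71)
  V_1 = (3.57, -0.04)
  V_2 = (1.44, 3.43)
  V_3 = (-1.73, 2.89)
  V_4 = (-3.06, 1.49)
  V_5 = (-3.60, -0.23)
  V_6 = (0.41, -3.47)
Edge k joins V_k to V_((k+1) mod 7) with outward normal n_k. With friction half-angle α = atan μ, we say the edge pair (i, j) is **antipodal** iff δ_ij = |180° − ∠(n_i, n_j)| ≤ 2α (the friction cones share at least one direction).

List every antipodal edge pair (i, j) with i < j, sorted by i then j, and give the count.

count = 6; pairs: (0,3), (0,4), (1,5), (2,6), (3,6), (4,6)

α = atan 0.35 = 19.29°;  2α = 38.58°
n_0 = (+0.9319, -0.3627)
n_1 = (+0.8522, +0.5231)
n_2 = (-0.1679, +0.9858)
n_3 = (-0.7250, +0.6887)
n_4 = (-0.9541, +0.2995)
n_5 = (-0.6285, -0.7778)
n_6 = (+0.5741, -0.8188)
  (0,1): δ = 127.19°  ·
  (0,2): δ = 59.07°  ·
  (0,3): δ = 22.26°  ✓
  (0,4): δ = 3.84°  ✓
  (0,5): δ = 72.33°  ·
  (0,6): δ = 146.31°  ·
  (1,2): δ = 111.88°  ·
  (1,3): δ = 75.07°  ·
  (1,4): δ = 48.97°  ·
  (1,5): δ = 19.52°  ✓
  (1,6): δ = 93.49°  ·
  (2,3): δ = 143.20°  ·
  (2,4): δ = 117.10°  ·
  (2,5): δ = 48.60°  ·
  (2,6): δ = 25.37°  ✓
  (3,4): δ = 153.90°  ·
  (3,5): δ = 85.41°  ·
  (3,6): δ = 11.43°  ✓
  (4,5): δ = 111.51°  ·
  (4,6): δ = 37.53°  ✓
  (5,6): δ = 106.02°  ·
antipodal pairs: 6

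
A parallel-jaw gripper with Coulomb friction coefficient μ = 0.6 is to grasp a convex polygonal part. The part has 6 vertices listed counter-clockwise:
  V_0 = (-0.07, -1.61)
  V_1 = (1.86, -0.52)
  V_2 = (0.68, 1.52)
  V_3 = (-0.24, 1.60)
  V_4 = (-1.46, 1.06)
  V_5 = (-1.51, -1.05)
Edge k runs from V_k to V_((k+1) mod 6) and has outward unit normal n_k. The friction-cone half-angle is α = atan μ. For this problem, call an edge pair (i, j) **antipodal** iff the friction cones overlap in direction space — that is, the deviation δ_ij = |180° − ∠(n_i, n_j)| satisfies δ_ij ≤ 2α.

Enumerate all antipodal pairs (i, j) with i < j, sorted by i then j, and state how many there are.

α = atan 0.6 = 30.96°;  2α = 61.93°
n_0 = (+0.4918, -0.8707)
n_1 = (+0.8656, +0.5007)
n_2 = (+0.0866, +0.9962)
n_3 = (-0.4047, +0.9144)
n_4 = (-0.9997, +0.0237)
n_5 = (-0.3624, -0.9320)
  (0,1): δ = 89.41°  ·
  (0,2): δ = 34.43°  ✓
  (0,3): δ = 5.58°  ✓
  (0,4): δ = 59.19°  ✓
  (0,5): δ = 129.29°  ·
  (1,2): δ = 125.02°  ·
  (1,3): δ = 96.17°  ·
  (1,4): δ = 31.40°  ✓
  (1,5): δ = 38.70°  ✓
  (2,3): δ = 151.15°  ·
  (2,4): δ = 86.39°  ·
  (2,5): δ = 16.28°  ✓
  (3,4): δ = 115.23°  ·
  (3,5): δ = 45.13°  ✓
  (4,5): δ = 109.89°  ·
antipodal pairs: 7

count = 7; pairs: (0,2), (0,3), (0,4), (1,4), (1,5), (2,5), (3,5)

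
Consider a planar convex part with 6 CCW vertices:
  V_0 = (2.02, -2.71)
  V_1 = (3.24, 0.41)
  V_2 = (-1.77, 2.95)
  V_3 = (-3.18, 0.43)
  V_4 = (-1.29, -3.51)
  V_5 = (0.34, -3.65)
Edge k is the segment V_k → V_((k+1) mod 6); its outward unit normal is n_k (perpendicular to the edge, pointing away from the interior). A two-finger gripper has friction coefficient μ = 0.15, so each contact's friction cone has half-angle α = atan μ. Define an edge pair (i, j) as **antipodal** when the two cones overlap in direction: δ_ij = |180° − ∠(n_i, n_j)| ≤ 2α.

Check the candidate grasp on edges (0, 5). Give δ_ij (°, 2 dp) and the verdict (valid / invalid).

α = atan 0.15 = 8.53°;  2α = 17.06°
edge 0: e_0 = (+1.22, +3.12);  n_0 = (+0.9313, -0.3642)
edge 5: e_5 = (+1.68, +0.94);  n_5 = (+0.4883, -0.8727)
∠(n_0, n_5) = 39.42°
δ = |180° − 39.42°| = 140.58°
140.58° > 2α = 17.06°  →  invalid

δ = 140.58°, invalid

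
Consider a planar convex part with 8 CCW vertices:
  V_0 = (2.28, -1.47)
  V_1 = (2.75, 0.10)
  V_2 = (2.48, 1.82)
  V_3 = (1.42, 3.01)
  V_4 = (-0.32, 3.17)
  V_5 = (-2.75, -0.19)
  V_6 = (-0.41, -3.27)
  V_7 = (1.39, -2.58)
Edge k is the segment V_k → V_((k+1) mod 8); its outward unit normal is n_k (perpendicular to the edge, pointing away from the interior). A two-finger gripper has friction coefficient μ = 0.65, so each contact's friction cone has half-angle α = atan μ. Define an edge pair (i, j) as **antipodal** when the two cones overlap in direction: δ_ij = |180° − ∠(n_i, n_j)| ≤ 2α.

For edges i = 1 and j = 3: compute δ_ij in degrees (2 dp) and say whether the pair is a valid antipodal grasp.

δ = 104.18°, invalid

α = atan 0.65 = 33.02°;  2α = 66.05°
edge 1: e_1 = (-0.27, +1.72);  n_1 = (+0.9879, +0.1551)
edge 3: e_3 = (-1.74, +0.16);  n_3 = (+0.0916, +0.9958)
∠(n_1, n_3) = 75.82°
δ = |180° − 75.82°| = 104.18°
104.18° > 2α = 66.05°  →  invalid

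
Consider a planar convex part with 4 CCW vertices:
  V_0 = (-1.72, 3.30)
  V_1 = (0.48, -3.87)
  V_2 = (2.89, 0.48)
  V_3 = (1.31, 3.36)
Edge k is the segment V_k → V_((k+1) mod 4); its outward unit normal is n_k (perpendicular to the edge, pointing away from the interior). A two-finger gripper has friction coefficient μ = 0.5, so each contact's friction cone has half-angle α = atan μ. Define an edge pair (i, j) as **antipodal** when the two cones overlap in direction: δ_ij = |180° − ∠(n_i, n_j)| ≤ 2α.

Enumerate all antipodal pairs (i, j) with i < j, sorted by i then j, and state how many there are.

α = atan 0.5 = 26.57°;  2α = 53.13°
n_0 = (-0.9560, -0.2933)
n_1 = (+0.8747, -0.4846)
n_2 = (+0.8767, +0.4810)
n_3 = (-0.0198, +0.9998)
  (0,1): δ = 46.05°  ✓
  (0,2): δ = 11.69°  ✓
  (0,3): δ = 74.08°  ·
  (1,2): δ = 122.26°  ·
  (1,3): δ = 59.88°  ·
  (2,3): δ = 117.62°  ·
antipodal pairs: 2

count = 2; pairs: (0,1), (0,2)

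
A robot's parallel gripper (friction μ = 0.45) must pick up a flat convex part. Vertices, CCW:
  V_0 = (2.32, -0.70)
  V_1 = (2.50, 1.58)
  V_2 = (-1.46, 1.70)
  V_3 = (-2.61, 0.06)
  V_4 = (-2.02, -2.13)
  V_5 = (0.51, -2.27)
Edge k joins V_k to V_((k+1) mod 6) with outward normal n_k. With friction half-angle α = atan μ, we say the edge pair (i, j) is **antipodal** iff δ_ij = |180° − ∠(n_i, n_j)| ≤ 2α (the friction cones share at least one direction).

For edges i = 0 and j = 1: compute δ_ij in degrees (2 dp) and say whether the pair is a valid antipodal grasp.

δ = 87.22°, invalid

α = atan 0.45 = 24.23°;  2α = 48.46°
edge 0: e_0 = (+0.18, +2.28);  n_0 = (+0.9969, -0.0787)
edge 1: e_1 = (-3.96, +0.12);  n_1 = (+0.0303, +0.9995)
∠(n_0, n_1) = 92.78°
δ = |180° − 92.78°| = 87.22°
87.22° > 2α = 48.46°  →  invalid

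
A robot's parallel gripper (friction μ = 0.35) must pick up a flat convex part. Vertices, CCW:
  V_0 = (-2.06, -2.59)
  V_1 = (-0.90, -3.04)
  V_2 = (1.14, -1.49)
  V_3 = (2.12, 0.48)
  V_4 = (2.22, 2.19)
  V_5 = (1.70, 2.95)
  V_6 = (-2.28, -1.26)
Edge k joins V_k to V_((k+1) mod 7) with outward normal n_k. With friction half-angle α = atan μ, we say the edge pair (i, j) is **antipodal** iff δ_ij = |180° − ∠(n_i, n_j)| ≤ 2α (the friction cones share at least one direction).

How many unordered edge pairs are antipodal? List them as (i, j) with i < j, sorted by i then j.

α = atan 0.35 = 19.29°;  2α = 38.58°
n_0 = (-0.3617, -0.9323)
n_1 = (+0.6050, -0.7962)
n_2 = (+0.8953, -0.4454)
n_3 = (+0.9983, -0.0584)
n_4 = (+0.8253, +0.5647)
n_5 = (-0.7267, +0.6870)
n_6 = (-0.9866, -0.1632)
  (0,1): δ = 121.57°  ·
  (0,2): δ = 95.25°  ·
  (0,3): δ = 72.14°  ·
  (0,4): δ = 34.42°  ✓
  (0,5): δ = 67.81°  ·
  (0,6): δ = 120.60°  ·
  (1,2): δ = 153.68°  ·
  (1,3): δ = 130.57°  ·
  (1,4): δ = 92.85°  ·
  (1,5): δ = 9.38°  ✓
  (1,6): δ = 62.16°  ·
  (2,3): δ = 156.90°  ·
  (2,4): δ = 119.17°  ·
  (2,5): δ = 16.94°  ✓
  (2,6): δ = 35.84°  ✓
  (3,4): δ = 142.27°  ·
  (3,5): δ = 40.04°  ·
  (3,6): δ = 12.74°  ✓
  (4,5): δ = 77.77°  ·
  (4,6): δ = 24.99°  ✓
  (5,6): δ = 127.22°  ·
antipodal pairs: 6

count = 6; pairs: (0,4), (1,5), (2,5), (2,6), (3,6), (4,6)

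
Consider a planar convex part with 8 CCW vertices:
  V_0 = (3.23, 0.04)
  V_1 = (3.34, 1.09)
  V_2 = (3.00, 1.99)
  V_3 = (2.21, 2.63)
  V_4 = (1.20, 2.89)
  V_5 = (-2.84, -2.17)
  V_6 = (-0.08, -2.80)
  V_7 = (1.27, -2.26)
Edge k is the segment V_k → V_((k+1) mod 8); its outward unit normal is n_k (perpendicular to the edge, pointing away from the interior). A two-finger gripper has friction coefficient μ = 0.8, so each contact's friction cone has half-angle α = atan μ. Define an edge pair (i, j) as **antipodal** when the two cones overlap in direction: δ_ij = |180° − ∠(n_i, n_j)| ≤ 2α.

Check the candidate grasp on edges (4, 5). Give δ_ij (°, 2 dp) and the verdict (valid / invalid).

δ = 64.25°, valid

α = atan 0.8 = 38.66°;  2α = 77.32°
edge 4: e_4 = (-4.04, -5.06);  n_4 = (-0.7815, +0.6239)
edge 5: e_5 = (+2.76, -0.63);  n_5 = (-0.2225, -0.9749)
∠(n_4, n_5) = 115.75°
δ = |180° − 115.75°| = 64.25°
64.25° ≤ 2α = 77.32°  →  valid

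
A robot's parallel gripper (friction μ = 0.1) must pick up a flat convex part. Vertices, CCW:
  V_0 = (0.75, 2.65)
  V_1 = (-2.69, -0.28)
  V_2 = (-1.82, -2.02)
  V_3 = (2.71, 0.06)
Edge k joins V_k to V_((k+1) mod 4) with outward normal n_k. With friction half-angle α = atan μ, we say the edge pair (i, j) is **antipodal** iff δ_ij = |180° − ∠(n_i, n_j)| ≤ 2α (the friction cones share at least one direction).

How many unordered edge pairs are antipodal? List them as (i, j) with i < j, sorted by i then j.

α = atan 0.1 = 5.71°;  2α = 11.42°
n_0 = (-0.6484, +0.7613)
n_1 = (-0.8944, -0.4472)
n_2 = (+0.4173, -0.9088)
n_3 = (+0.7974, +0.6034)
  (0,1): δ = 103.86°  ·
  (0,2): δ = 15.76°  ·
  (0,3): δ = 86.69°  ·
  (1,2): δ = 91.90°  ·
  (1,3): δ = 10.55°  ✓
  (2,3): δ = 77.55°  ·
antipodal pairs: 1

count = 1; pairs: (1,3)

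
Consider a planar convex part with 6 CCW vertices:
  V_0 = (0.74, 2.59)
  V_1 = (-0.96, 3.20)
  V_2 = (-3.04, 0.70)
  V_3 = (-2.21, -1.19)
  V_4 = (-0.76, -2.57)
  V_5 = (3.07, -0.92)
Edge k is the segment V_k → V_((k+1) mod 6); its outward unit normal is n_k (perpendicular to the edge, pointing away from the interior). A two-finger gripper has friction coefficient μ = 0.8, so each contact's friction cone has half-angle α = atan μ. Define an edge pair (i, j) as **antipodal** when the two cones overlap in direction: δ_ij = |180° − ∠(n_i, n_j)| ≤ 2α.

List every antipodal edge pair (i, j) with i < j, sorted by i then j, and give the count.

α = atan 0.8 = 38.66°;  2α = 77.32°
n_0 = (+0.3377, +0.9412)
n_1 = (-0.7687, +0.6396)
n_2 = (-0.9156, -0.4021)
n_3 = (-0.6894, -0.7244)
n_4 = (+0.3957, -0.9184)
n_5 = (+0.8331, +0.5531)
  (0,1): δ = 110.02°  ·
  (0,2): δ = 46.55°  ✓
  (0,3): δ = 23.84°  ✓
  (0,4): δ = 43.05°  ✓
  (0,5): δ = 143.32°  ·
  (1,2): δ = 116.53°  ·
  (1,3): δ = 93.82°  ·
  (1,4): δ = 26.93°  ✓
  (1,5): δ = 73.34°  ✓
  (2,3): δ = 157.29°  ·
  (2,4): δ = 90.40°  ·
  (2,5): δ = 9.87°  ✓
  (3,4): δ = 113.11°  ·
  (3,5): δ = 12.84°  ✓
  (4,5): δ = 79.73°  ·
antipodal pairs: 7

count = 7; pairs: (0,2), (0,3), (0,4), (1,4), (1,5), (2,5), (3,5)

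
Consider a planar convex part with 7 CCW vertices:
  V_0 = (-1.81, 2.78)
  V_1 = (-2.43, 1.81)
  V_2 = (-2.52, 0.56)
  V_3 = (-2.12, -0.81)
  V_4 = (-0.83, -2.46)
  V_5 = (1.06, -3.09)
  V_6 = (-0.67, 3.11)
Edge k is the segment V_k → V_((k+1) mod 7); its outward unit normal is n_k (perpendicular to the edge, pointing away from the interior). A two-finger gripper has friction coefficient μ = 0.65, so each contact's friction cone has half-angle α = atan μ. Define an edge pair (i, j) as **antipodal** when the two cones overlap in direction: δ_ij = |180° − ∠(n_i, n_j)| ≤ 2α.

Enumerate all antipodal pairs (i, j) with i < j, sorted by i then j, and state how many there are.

α = atan 0.65 = 33.02°;  2α = 66.05°
n_0 = (-0.8426, +0.5386)
n_1 = (-0.9974, +0.0718)
n_2 = (-0.9599, -0.2803)
n_3 = (-0.7878, -0.6159)
n_4 = (-0.3162, -0.9487)
n_5 = (+0.9632, +0.2688)
n_6 = (-0.2781, +0.9606)
  (0,1): δ = 151.53°  ·
  (0,2): δ = 131.14°  ·
  (0,3): δ = 109.40°  ·
  (0,4): δ = 75.85°  ·
  (0,5): δ = 48.18°  ✓
  (0,6): δ = 138.73°  ·
  (1,2): δ = 159.61°  ·
  (1,3): δ = 137.86°  ·
  (1,4): δ = 104.32°  ·
  (1,5): δ = 19.71°  ✓
  (1,6): δ = 110.26°  ·
  (2,3): δ = 158.26°  ·
  (2,4): δ = 124.71°  ·
  (2,5): δ = 0.69°  ✓
  (2,6): δ = 89.87°  ·
  (3,4): δ = 146.45°  ·
  (3,5): δ = 22.43°  ✓
  (3,6): δ = 68.13°  ·
  (4,5): δ = 55.97°  ✓
  (4,6): δ = 34.58°  ✓
  (5,6): δ = 89.45°  ·
antipodal pairs: 6

count = 6; pairs: (0,5), (1,5), (2,5), (3,5), (4,5), (4,6)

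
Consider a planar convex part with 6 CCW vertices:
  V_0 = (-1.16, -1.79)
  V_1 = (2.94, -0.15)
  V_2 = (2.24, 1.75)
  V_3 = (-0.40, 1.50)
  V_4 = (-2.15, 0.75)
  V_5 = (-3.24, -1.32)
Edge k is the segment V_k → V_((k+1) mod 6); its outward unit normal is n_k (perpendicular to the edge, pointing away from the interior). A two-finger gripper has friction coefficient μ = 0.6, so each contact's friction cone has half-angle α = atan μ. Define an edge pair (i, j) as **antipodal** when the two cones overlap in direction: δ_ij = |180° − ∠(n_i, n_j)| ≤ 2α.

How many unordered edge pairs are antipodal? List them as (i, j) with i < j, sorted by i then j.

α = atan 0.6 = 30.96°;  2α = 61.93°
n_0 = (+0.3714, -0.9285)
n_1 = (+0.9383, +0.3457)
n_2 = (-0.0943, +0.9955)
n_3 = (-0.3939, +0.9191)
n_4 = (-0.8848, +0.4659)
n_5 = (-0.2204, -0.9754)
  (0,1): δ = 91.58°  ·
  (0,2): δ = 16.39°  ✓
  (0,3): δ = 1.40°  ✓
  (0,4): δ = 40.43°  ✓
  (0,5): δ = 145.47°  ·
  (1,2): δ = 104.82°  ·
  (1,3): δ = 87.03°  ·
  (1,4): δ = 47.99°  ✓
  (1,5): δ = 57.04°  ✓
  (2,3): δ = 162.21°  ·
  (2,4): δ = 123.18°  ·
  (2,5): δ = 18.14°  ✓
  (3,4): δ = 140.97°  ·
  (3,5): δ = 35.93°  ✓
  (4,5): δ = 74.96°  ·
antipodal pairs: 7

count = 7; pairs: (0,2), (0,3), (0,4), (1,4), (1,5), (2,5), (3,5)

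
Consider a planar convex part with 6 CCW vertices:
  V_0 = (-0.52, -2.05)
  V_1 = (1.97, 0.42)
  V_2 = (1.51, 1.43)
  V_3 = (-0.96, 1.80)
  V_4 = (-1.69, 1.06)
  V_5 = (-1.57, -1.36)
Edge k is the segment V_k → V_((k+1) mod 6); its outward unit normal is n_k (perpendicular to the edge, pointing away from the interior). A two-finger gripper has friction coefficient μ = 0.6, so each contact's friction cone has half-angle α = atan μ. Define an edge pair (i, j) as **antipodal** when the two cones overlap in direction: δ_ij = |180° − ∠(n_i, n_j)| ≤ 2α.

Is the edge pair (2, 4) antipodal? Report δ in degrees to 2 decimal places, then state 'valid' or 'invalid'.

α = atan 0.6 = 30.96°;  2α = 61.93°
edge 2: e_2 = (-2.47, +0.37);  n_2 = (+0.1481, +0.9890)
edge 4: e_4 = (+0.12, -2.42);  n_4 = (-0.9988, -0.0495)
∠(n_2, n_4) = 101.36°
δ = |180° − 101.36°| = 78.64°
78.64° > 2α = 61.93°  →  invalid

δ = 78.64°, invalid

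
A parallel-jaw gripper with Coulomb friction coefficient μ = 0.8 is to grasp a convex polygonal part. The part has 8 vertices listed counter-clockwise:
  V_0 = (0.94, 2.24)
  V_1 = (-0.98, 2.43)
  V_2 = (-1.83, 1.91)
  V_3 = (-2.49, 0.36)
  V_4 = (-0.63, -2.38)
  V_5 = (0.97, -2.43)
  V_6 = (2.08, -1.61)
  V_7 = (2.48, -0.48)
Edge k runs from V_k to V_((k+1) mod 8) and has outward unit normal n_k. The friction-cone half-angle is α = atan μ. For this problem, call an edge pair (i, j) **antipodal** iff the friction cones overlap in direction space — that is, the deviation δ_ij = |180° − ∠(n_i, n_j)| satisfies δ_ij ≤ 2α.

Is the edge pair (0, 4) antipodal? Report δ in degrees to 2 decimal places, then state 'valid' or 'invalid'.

δ = 3.86°, valid

α = atan 0.8 = 38.66°;  2α = 77.32°
edge 0: e_0 = (-1.92, +0.19);  n_0 = (+0.0985, +0.9951)
edge 4: e_4 = (+1.60, -0.05);  n_4 = (-0.0312, -0.9995)
∠(n_0, n_4) = 176.14°
δ = |180° − 176.14°| = 3.86°
3.86° ≤ 2α = 77.32°  →  valid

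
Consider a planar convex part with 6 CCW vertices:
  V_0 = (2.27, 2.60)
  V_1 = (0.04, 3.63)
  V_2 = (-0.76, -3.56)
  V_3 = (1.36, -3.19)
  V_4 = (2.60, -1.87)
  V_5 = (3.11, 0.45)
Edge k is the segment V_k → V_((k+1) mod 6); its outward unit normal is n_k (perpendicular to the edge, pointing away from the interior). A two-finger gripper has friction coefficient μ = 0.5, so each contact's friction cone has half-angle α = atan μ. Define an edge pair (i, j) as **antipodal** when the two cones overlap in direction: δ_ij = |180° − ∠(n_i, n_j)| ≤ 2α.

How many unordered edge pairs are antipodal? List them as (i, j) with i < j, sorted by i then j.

count = 4; pairs: (0,2), (1,3), (1,4), (1,5)

α = atan 0.5 = 26.57°;  2α = 53.13°
n_0 = (+0.4193, +0.9078)
n_1 = (-0.9939, +0.1106)
n_2 = (+0.1719, -0.9851)
n_3 = (+0.7288, -0.6847)
n_4 = (+0.9767, -0.2147)
n_5 = (+0.9314, +0.3639)
  (0,1): δ = 71.56°  ·
  (0,2): δ = 34.69°  ✓
  (0,3): δ = 71.58°  ·
  (0,4): δ = 102.39°  ·
  (0,5): δ = 136.13°  ·
  (1,2): δ = 73.75°  ·
  (1,3): δ = 36.86°  ✓
  (1,4): δ = 6.05°  ✓
  (1,5): δ = 27.69°  ✓
  (2,3): δ = 143.11°  ·
  (2,4): δ = 112.30°  ·
  (2,5): δ = 78.56°  ·
  (3,4): δ = 149.19°  ·
  (3,5): δ = 115.45°  ·
  (4,5): δ = 146.26°  ·
antipodal pairs: 4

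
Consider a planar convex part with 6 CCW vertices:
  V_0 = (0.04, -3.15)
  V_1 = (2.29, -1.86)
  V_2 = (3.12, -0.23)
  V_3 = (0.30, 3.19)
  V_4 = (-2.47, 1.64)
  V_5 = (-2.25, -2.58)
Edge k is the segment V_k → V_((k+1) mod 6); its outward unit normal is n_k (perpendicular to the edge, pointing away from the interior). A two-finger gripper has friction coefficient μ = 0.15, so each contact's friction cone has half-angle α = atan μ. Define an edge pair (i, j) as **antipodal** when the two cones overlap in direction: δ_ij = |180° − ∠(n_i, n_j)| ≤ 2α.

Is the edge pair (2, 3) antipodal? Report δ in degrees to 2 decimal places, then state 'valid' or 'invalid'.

δ = 100.28°, invalid

α = atan 0.15 = 8.53°;  2α = 17.06°
edge 2: e_2 = (-2.82, +3.42);  n_2 = (+0.7715, +0.6362)
edge 3: e_3 = (-2.77, -1.55);  n_3 = (-0.4883, +0.8727)
∠(n_2, n_3) = 79.72°
δ = |180° − 79.72°| = 100.28°
100.28° > 2α = 17.06°  →  invalid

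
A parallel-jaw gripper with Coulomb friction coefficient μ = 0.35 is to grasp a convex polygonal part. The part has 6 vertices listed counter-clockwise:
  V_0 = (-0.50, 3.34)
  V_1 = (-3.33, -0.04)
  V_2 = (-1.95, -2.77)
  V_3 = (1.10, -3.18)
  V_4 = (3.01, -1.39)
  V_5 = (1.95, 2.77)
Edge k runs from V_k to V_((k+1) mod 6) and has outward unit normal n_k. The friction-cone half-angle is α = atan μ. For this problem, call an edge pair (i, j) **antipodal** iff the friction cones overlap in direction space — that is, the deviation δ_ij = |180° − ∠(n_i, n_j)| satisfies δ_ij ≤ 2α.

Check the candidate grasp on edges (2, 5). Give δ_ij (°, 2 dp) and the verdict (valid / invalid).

α = atan 0.35 = 19.29°;  2α = 38.58°
edge 2: e_2 = (+3.05, -0.41);  n_2 = (-0.1332, -0.9911)
edge 5: e_5 = (-2.45, +0.57);  n_5 = (+0.2266, +0.9740)
∠(n_2, n_5) = 174.56°
δ = |180° − 174.56°| = 5.44°
5.44° ≤ 2α = 38.58°  →  valid

δ = 5.44°, valid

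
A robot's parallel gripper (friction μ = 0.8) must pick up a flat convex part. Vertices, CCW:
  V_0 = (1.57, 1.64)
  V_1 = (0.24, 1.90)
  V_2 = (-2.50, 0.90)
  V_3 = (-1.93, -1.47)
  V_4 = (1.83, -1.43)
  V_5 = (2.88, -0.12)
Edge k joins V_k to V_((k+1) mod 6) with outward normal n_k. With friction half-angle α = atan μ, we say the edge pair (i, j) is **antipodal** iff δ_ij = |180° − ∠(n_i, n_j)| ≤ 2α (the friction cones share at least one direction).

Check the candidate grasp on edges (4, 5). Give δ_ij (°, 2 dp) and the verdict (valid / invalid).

δ = 104.63°, invalid

α = atan 0.8 = 38.66°;  2α = 77.32°
edge 4: e_4 = (+1.05, +1.31);  n_4 = (+0.7803, -0.6254)
edge 5: e_5 = (-1.31, +1.76);  n_5 = (+0.8022, +0.5971)
∠(n_4, n_5) = 75.37°
δ = |180° − 75.37°| = 104.63°
104.63° > 2α = 77.32°  →  invalid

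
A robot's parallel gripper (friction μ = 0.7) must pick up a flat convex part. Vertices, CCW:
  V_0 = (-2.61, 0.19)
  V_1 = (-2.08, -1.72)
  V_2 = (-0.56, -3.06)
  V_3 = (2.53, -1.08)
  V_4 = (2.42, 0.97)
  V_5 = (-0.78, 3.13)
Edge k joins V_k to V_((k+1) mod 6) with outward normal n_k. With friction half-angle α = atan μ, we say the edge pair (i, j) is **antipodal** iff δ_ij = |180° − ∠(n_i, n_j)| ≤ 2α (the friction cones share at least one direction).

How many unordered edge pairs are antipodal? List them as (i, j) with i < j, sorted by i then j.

count = 7; pairs: (0,3), (0,4), (1,3), (1,4), (2,4), (2,5), (3,5)

α = atan 0.7 = 34.99°;  2α = 69.98°
n_0 = (-0.9636, -0.2674)
n_1 = (-0.6613, -0.7501)
n_2 = (+0.5395, -0.8420)
n_3 = (+0.9986, +0.0536)
n_4 = (+0.5595, +0.8288)
n_5 = (-0.8490, +0.5284)
  (0,1): δ = 146.91°  ·
  (0,2): δ = 72.86°  ·
  (0,3): δ = 12.44°  ✓
  (0,4): δ = 40.47°  ✓
  (0,5): δ = 132.59°  ·
  (1,2): δ = 105.95°  ·
  (1,3): δ = 45.53°  ✓
  (1,4): δ = 7.38°  ✓
  (1,5): δ = 99.50°  ·
  (2,3): δ = 119.58°  ·
  (2,4): δ = 66.67°  ✓
  (2,5): δ = 25.45°  ✓
  (3,4): δ = 127.09°  ·
  (3,5): δ = 34.97°  ✓
  (4,5): δ = 87.88°  ·
antipodal pairs: 7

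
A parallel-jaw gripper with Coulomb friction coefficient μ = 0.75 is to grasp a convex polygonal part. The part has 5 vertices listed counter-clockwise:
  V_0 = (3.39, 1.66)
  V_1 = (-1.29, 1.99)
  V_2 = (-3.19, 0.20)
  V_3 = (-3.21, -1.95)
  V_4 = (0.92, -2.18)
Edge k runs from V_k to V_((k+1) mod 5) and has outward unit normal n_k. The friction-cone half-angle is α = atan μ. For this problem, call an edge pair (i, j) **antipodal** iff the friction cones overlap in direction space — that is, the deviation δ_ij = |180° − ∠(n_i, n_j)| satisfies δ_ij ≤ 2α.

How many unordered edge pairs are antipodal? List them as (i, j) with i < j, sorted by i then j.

count = 5; pairs: (0,3), (0,4), (1,3), (1,4), (2,4)

α = atan 0.75 = 36.87°;  2α = 73.74°
n_0 = (+0.0703, +0.9975)
n_1 = (-0.6857, +0.7279)
n_2 = (-1.0000, +0.0093)
n_3 = (-0.0556, -0.9985)
n_4 = (+0.8410, -0.5410)
  (0,1): δ = 132.67°  ·
  (0,2): δ = 86.50°  ·
  (0,3): δ = 0.85°  ✓
  (0,4): δ = 61.28°  ✓
  (1,2): δ = 133.83°  ·
  (1,3): δ = 46.48°  ✓
  (1,4): δ = 13.96°  ✓
  (2,3): δ = 92.65°  ·
  (2,4): δ = 32.22°  ✓
  (3,4): δ = 119.56°  ·
antipodal pairs: 5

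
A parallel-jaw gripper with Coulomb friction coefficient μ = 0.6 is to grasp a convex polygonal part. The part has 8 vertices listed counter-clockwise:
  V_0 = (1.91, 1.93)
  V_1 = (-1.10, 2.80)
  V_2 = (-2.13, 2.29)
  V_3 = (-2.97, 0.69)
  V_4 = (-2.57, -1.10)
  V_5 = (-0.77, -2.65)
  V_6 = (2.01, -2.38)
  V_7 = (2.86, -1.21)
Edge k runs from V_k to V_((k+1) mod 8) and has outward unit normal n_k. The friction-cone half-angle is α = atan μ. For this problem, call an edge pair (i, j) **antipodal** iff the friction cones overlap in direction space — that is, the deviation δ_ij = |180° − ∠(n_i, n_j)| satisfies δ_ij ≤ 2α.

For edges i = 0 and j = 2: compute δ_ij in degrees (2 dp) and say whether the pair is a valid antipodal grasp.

α = atan 0.6 = 30.96°;  2α = 61.93°
edge 0: e_0 = (-3.01, +0.87);  n_0 = (+0.2777, +0.9607)
edge 2: e_2 = (-0.84, -1.60);  n_2 = (-0.8854, +0.4648)
∠(n_0, n_2) = 78.42°
δ = |180° − 78.42°| = 101.58°
101.58° > 2α = 61.93°  →  invalid

δ = 101.58°, invalid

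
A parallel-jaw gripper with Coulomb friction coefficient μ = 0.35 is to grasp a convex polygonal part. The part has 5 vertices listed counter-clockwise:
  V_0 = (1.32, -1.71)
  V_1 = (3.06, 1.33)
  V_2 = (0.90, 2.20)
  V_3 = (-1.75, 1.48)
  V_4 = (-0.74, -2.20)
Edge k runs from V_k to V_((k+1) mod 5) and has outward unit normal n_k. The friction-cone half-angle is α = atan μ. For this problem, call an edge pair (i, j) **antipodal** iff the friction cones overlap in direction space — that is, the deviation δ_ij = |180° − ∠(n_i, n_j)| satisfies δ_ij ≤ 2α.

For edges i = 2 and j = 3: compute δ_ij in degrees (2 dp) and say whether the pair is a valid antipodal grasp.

α = atan 0.35 = 19.29°;  2α = 38.58°
edge 2: e_2 = (-2.65, -0.72);  n_2 = (-0.2622, +0.9650)
edge 3: e_3 = (+1.01, -3.68);  n_3 = (-0.9643, -0.2647)
∠(n_2, n_3) = 90.15°
δ = |180° − 90.15°| = 89.85°
89.85° > 2α = 38.58°  →  invalid

δ = 89.85°, invalid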